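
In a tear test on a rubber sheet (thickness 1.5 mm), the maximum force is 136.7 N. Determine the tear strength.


Tear strength = force / thickness
= 136.7 / 1.5
= 91.13 N/mm

91.13 N/mm


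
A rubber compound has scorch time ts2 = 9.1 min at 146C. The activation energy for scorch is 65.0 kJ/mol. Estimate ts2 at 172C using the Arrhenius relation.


Convert temperatures: T1 = 146 + 273.15 = 419.15 K, T2 = 172 + 273.15 = 445.15 K
ts2_new = 9.1 * exp(65000 / 8.314 * (1/445.15 - 1/419.15))
1/T2 - 1/T1 = -1.3935e-04
ts2_new = 3.06 min

3.06 min


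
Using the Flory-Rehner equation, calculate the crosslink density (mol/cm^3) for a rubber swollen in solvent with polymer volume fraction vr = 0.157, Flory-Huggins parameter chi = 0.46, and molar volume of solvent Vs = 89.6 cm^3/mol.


ln(1 - vr) = ln(1 - 0.157) = -0.1708
Numerator = -((-0.1708) + 0.157 + 0.46 * 0.157^2) = 0.0024
Denominator = 89.6 * (0.157^(1/3) - 0.157/2) = 41.3028
nu = 0.0024 / 41.3028 = 5.9313e-05 mol/cm^3

5.9313e-05 mol/cm^3


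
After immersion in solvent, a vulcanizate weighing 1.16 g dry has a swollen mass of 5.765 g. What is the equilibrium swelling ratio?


Q = W_swollen / W_dry
Q = 5.765 / 1.16
Q = 4.97

Q = 4.97


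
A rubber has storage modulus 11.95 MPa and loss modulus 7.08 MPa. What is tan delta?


tan delta = E'' / E'
= 7.08 / 11.95
= 0.5925

tan delta = 0.5925


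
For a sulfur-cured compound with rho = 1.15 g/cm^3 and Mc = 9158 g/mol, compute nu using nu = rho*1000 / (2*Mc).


nu = rho * 1000 / (2 * Mc)
nu = 1.15 * 1000 / (2 * 9158)
nu = 1150.0 / 18316
nu = 0.0628 mol/L

0.0628 mol/L


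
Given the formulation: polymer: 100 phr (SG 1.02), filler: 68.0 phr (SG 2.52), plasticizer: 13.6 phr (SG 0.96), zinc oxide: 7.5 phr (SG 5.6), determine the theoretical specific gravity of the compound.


Sum of weights = 189.1
Volume contributions:
  polymer: 100/1.02 = 98.0392
  filler: 68.0/2.52 = 26.9841
  plasticizer: 13.6/0.96 = 14.1667
  zinc oxide: 7.5/5.6 = 1.3393
Sum of volumes = 140.5293
SG = 189.1 / 140.5293 = 1.346

SG = 1.346


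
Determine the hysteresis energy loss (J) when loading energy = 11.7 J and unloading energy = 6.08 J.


Hysteresis loss = loading - unloading
= 11.7 - 6.08
= 5.62 J

5.62 J


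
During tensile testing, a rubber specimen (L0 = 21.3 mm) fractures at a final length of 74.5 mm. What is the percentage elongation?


Elongation = (Lf - L0) / L0 * 100
= (74.5 - 21.3) / 21.3 * 100
= 53.2 / 21.3 * 100
= 249.8%

249.8%


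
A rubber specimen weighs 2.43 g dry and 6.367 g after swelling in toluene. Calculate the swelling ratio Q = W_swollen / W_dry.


Q = W_swollen / W_dry
Q = 6.367 / 2.43
Q = 2.62

Q = 2.62


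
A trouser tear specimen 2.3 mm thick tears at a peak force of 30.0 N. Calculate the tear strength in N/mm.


Tear strength = force / thickness
= 30.0 / 2.3
= 13.04 N/mm

13.04 N/mm


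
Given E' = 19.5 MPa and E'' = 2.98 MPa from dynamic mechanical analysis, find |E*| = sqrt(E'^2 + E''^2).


|E*| = sqrt(E'^2 + E''^2)
= sqrt(19.5^2 + 2.98^2)
= sqrt(380.2500 + 8.8804)
= 19.726 MPa

19.726 MPa


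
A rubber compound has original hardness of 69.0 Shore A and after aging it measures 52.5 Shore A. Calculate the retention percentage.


Retention = aged / original * 100
= 52.5 / 69.0 * 100
= 76.1%

76.1%


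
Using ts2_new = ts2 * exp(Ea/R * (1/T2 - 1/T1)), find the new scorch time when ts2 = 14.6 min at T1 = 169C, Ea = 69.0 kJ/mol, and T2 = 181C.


Convert temperatures: T1 = 169 + 273.15 = 442.15 K, T2 = 181 + 273.15 = 454.15 K
ts2_new = 14.6 * exp(69000 / 8.314 * (1/454.15 - 1/442.15))
1/T2 - 1/T1 = -5.9760e-05
ts2_new = 8.89 min

8.89 min


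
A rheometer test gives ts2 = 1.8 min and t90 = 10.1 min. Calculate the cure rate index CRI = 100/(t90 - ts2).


CRI = 100 / (t90 - ts2)
= 100 / (10.1 - 1.8)
= 100 / 8.3
= 12.05 min^-1

12.05 min^-1


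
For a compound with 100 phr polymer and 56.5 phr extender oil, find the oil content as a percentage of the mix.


Oil % = oil / (100 + oil) * 100
= 56.5 / (100 + 56.5) * 100
= 56.5 / 156.5 * 100
= 36.1%

36.1%


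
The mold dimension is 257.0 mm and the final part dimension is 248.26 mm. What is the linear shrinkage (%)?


Shrinkage = (mold - part) / mold * 100
= (257.0 - 248.26) / 257.0 * 100
= 8.74 / 257.0 * 100
= 3.4%

3.4%


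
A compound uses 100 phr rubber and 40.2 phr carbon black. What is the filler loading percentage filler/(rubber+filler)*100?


Filler % = filler / (rubber + filler) * 100
= 40.2 / (100 + 40.2) * 100
= 40.2 / 140.2 * 100
= 28.67%

28.67%


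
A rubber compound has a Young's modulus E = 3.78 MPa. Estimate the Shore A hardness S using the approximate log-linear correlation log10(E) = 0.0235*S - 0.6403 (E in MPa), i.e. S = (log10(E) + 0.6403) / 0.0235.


log10(E) = 0.0235*S - 0.6403  =>  S = (log10(E) + 0.6403) / 0.0235
log10(3.78) = 0.577492
S = (0.577492 + 0.6403) / 0.0235 = 1.217792 / 0.0235
S = 51.8

Shore A = 51.8


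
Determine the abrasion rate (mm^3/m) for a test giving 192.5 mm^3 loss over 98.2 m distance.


Rate = volume_loss / distance
= 192.5 / 98.2
= 1.96 mm^3/m

1.96 mm^3/m


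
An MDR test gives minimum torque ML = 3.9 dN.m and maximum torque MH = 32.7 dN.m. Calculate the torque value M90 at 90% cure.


M90 = ML + 0.9 * (MH - ML)
M90 = 3.9 + 0.9 * (32.7 - 3.9)
M90 = 3.9 + 0.9 * 28.8
M90 = 29.82 dN.m

29.82 dN.m


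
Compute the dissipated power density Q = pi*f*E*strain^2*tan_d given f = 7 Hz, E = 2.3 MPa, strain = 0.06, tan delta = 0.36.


Q = pi * f * E * strain^2 * tan_d
= pi * 7 * 2.3 * 0.06^2 * 0.36
= pi * 7 * 2.3 * 0.0036 * 0.36
= 0.0656

Q = 0.0656


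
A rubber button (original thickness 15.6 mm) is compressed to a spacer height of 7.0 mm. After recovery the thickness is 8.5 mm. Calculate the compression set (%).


CS = (t0 - recovered) / (t0 - ts) * 100
= (15.6 - 8.5) / (15.6 - 7.0) * 100
= 7.1 / 8.6 * 100
= 82.6%

82.6%


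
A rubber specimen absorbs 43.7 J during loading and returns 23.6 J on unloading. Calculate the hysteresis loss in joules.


Hysteresis loss = loading - unloading
= 43.7 - 23.6
= 20.1 J

20.1 J


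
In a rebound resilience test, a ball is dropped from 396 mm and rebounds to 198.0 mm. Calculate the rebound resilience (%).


Resilience = h_rebound / h_drop * 100
= 198.0 / 396 * 100
= 50.0%

50.0%


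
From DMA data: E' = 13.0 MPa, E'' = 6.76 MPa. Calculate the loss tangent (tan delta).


tan delta = E'' / E'
= 6.76 / 13.0
= 0.52

tan delta = 0.52


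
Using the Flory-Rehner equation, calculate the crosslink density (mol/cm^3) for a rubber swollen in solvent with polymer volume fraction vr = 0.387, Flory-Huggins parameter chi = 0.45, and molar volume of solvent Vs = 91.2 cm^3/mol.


ln(1 - vr) = ln(1 - 0.387) = -0.4894
Numerator = -((-0.4894) + 0.387 + 0.45 * 0.387^2) = 0.0350
Denominator = 91.2 * (0.387^(1/3) - 0.387/2) = 48.8135
nu = 0.0350 / 48.8135 = 7.1690e-04 mol/cm^3

7.1690e-04 mol/cm^3


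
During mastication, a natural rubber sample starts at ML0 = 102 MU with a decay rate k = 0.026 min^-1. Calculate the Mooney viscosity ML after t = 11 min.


ML = ML0 * exp(-k * t)
ML = 102 * exp(-0.026 * 11)
ML = 102 * 0.7513
ML = 76.63 MU

76.63 MU


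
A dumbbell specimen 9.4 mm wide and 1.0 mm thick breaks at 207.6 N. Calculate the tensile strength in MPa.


Area = width * thickness = 9.4 * 1.0 = 9.4 mm^2
TS = force / area = 207.6 / 9.4 = 22.09 MPa

22.09 MPa


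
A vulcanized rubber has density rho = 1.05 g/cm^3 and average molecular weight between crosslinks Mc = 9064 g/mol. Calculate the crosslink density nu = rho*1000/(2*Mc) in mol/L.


nu = rho * 1000 / (2 * Mc)
nu = 1.05 * 1000 / (2 * 9064)
nu = 1050.0 / 18128
nu = 0.0579 mol/L

0.0579 mol/L


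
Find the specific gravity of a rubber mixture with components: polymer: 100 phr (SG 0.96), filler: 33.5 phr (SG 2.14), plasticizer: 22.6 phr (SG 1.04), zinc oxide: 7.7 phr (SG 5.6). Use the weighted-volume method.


Sum of weights = 163.8
Volume contributions:
  polymer: 100/0.96 = 104.1667
  filler: 33.5/2.14 = 15.6542
  plasticizer: 22.6/1.04 = 21.7308
  zinc oxide: 7.7/5.6 = 1.3750
Sum of volumes = 142.9266
SG = 163.8 / 142.9266 = 1.146

SG = 1.146


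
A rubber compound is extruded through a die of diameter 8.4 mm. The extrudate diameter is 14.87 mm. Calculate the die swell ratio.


Die swell ratio = D_extrudate / D_die
= 14.87 / 8.4
= 1.77

Die swell = 1.77


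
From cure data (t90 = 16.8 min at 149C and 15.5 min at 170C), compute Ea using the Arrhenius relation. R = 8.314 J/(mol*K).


T1 = 422.15 K, T2 = 443.15 K
1/T1 - 1/T2 = 1.1225e-04
ln(t1/t2) = ln(16.8/15.5) = 0.0805
Ea = 8.314 * 0.0805 / 1.1225e-04 = 5965.0455 J/mol
Ea = 5.97 kJ/mol

5.97 kJ/mol


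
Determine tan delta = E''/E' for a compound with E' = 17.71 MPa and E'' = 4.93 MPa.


tan delta = E'' / E'
= 4.93 / 17.71
= 0.2784

tan delta = 0.2784


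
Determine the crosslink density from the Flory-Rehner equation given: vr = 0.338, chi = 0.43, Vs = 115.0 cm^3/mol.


ln(1 - vr) = ln(1 - 0.338) = -0.4125
Numerator = -((-0.4125) + 0.338 + 0.43 * 0.338^2) = 0.0254
Denominator = 115.0 * (0.338^(1/3) - 0.338/2) = 60.6719
nu = 0.0254 / 60.6719 = 4.1806e-04 mol/cm^3

4.1806e-04 mol/cm^3


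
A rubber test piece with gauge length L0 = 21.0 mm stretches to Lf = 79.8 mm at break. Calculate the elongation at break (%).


Elongation = (Lf - L0) / L0 * 100
= (79.8 - 21.0) / 21.0 * 100
= 58.8 / 21.0 * 100
= 280.0%

280.0%


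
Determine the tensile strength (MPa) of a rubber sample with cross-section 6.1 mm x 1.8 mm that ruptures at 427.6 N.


Area = width * thickness = 6.1 * 1.8 = 10.98 mm^2
TS = force / area = 427.6 / 10.98 = 38.94 MPa

38.94 MPa


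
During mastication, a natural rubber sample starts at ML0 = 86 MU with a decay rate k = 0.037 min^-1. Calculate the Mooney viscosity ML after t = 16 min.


ML = ML0 * exp(-k * t)
ML = 86 * exp(-0.037 * 16)
ML = 86 * 0.5532
ML = 47.58 MU

47.58 MU


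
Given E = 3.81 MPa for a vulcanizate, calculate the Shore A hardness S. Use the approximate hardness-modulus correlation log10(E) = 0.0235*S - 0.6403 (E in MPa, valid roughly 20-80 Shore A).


log10(E) = 0.0235*S - 0.6403  =>  S = (log10(E) + 0.6403) / 0.0235
log10(3.81) = 0.580925
S = (0.580925 + 0.6403) / 0.0235 = 1.221225 / 0.0235
S = 52.0

Shore A = 52.0


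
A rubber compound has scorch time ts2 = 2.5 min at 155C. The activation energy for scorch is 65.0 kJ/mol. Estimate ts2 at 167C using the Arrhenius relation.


Convert temperatures: T1 = 155 + 273.15 = 428.15 K, T2 = 167 + 273.15 = 440.15 K
ts2_new = 2.5 * exp(65000 / 8.314 * (1/440.15 - 1/428.15))
1/T2 - 1/T1 = -6.3677e-05
ts2_new = 1.52 min

1.52 min


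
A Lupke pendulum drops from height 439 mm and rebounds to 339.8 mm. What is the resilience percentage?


Resilience = h_rebound / h_drop * 100
= 339.8 / 439 * 100
= 77.4%

77.4%


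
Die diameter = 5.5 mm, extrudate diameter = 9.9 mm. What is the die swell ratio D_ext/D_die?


Die swell ratio = D_extrudate / D_die
= 9.9 / 5.5
= 1.8

Die swell = 1.8


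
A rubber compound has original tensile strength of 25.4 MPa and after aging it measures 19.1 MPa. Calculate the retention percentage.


Retention = aged / original * 100
= 19.1 / 25.4 * 100
= 75.2%

75.2%


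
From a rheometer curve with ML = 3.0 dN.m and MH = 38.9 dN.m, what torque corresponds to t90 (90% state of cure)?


M90 = ML + 0.9 * (MH - ML)
M90 = 3.0 + 0.9 * (38.9 - 3.0)
M90 = 3.0 + 0.9 * 35.9
M90 = 35.31 dN.m

35.31 dN.m


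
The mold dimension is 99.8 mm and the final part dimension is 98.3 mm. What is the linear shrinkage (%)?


Shrinkage = (mold - part) / mold * 100
= (99.8 - 98.3) / 99.8 * 100
= 1.5 / 99.8 * 100
= 1.5%

1.5%


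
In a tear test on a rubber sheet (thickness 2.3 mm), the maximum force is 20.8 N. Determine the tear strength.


Tear strength = force / thickness
= 20.8 / 2.3
= 9.04 N/mm

9.04 N/mm


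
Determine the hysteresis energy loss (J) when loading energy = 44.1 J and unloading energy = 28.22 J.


Hysteresis loss = loading - unloading
= 44.1 - 28.22
= 15.88 J

15.88 J


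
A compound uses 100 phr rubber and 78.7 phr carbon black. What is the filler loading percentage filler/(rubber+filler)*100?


Filler % = filler / (rubber + filler) * 100
= 78.7 / (100 + 78.7) * 100
= 78.7 / 178.7 * 100
= 44.04%

44.04%


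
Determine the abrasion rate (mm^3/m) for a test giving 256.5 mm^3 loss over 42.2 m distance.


Rate = volume_loss / distance
= 256.5 / 42.2
= 6.078 mm^3/m

6.078 mm^3/m


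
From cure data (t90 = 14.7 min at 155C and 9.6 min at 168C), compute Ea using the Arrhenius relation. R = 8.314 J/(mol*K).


T1 = 428.15 K, T2 = 441.15 K
1/T1 - 1/T2 = 6.8827e-05
ln(t1/t2) = ln(14.7/9.6) = 0.4261
Ea = 8.314 * 0.4261 / 6.8827e-05 = 51468.8576 J/mol
Ea = 51.47 kJ/mol

51.47 kJ/mol


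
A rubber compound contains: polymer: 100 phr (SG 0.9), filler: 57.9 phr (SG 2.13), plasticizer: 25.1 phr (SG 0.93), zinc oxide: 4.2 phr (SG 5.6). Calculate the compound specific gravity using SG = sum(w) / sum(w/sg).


Sum of weights = 187.2
Volume contributions:
  polymer: 100/0.9 = 111.1111
  filler: 57.9/2.13 = 27.1831
  plasticizer: 25.1/0.93 = 26.9892
  zinc oxide: 4.2/5.6 = 0.7500
Sum of volumes = 166.0335
SG = 187.2 / 166.0335 = 1.127

SG = 1.127


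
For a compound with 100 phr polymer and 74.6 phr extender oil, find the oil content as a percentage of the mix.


Oil % = oil / (100 + oil) * 100
= 74.6 / (100 + 74.6) * 100
= 74.6 / 174.6 * 100
= 42.73%

42.73%


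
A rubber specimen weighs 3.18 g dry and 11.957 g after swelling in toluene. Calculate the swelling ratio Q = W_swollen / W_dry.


Q = W_swollen / W_dry
Q = 11.957 / 3.18
Q = 3.76

Q = 3.76


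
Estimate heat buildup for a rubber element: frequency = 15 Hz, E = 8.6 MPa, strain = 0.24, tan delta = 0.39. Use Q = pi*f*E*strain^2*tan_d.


Q = pi * f * E * strain^2 * tan_d
= pi * 15 * 8.6 * 0.24^2 * 0.39
= pi * 15 * 8.6 * 0.0576 * 0.39
= 9.1039

Q = 9.1039


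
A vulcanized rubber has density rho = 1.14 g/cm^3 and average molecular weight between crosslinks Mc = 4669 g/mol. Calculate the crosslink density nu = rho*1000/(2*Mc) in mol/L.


nu = rho * 1000 / (2 * Mc)
nu = 1.14 * 1000 / (2 * 4669)
nu = 1140.0 / 9338
nu = 0.1221 mol/L

0.1221 mol/L


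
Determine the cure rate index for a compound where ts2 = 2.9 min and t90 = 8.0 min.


CRI = 100 / (t90 - ts2)
= 100 / (8.0 - 2.9)
= 100 / 5.1
= 19.61 min^-1

19.61 min^-1


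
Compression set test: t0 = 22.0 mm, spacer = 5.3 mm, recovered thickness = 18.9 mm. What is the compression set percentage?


CS = (t0 - recovered) / (t0 - ts) * 100
= (22.0 - 18.9) / (22.0 - 5.3) * 100
= 3.1 / 16.7 * 100
= 18.6%

18.6%


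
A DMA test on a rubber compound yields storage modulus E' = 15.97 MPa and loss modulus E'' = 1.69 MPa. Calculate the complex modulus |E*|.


|E*| = sqrt(E'^2 + E''^2)
= sqrt(15.97^2 + 1.69^2)
= sqrt(255.0409 + 2.8561)
= 16.059 MPa

16.059 MPa


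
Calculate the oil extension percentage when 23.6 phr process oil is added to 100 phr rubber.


Oil % = oil / (100 + oil) * 100
= 23.6 / (100 + 23.6) * 100
= 23.6 / 123.6 * 100
= 19.09%

19.09%


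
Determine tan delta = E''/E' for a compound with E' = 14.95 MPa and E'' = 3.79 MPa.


tan delta = E'' / E'
= 3.79 / 14.95
= 0.2535

tan delta = 0.2535


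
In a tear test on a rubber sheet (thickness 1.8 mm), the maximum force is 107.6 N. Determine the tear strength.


Tear strength = force / thickness
= 107.6 / 1.8
= 59.78 N/mm

59.78 N/mm


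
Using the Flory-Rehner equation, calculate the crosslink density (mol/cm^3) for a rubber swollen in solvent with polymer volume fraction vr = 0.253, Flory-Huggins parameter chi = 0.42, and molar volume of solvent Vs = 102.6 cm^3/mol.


ln(1 - vr) = ln(1 - 0.253) = -0.2917
Numerator = -((-0.2917) + 0.253 + 0.42 * 0.253^2) = 0.0118
Denominator = 102.6 * (0.253^(1/3) - 0.253/2) = 51.9126
nu = 0.0118 / 51.9126 = 2.2743e-04 mol/cm^3

2.2743e-04 mol/cm^3


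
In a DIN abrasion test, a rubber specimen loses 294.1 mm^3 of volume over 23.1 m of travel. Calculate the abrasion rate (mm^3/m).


Rate = volume_loss / distance
= 294.1 / 23.1
= 12.732 mm^3/m

12.732 mm^3/m


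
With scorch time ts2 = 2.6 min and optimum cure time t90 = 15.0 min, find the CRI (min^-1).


CRI = 100 / (t90 - ts2)
= 100 / (15.0 - 2.6)
= 100 / 12.4
= 8.06 min^-1

8.06 min^-1


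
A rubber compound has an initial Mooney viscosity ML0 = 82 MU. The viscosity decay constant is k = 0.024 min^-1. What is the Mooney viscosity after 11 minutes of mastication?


ML = ML0 * exp(-k * t)
ML = 82 * exp(-0.024 * 11)
ML = 82 * 0.7680
ML = 62.97 MU

62.97 MU


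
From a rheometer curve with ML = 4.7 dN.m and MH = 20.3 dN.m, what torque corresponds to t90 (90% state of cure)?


M90 = ML + 0.9 * (MH - ML)
M90 = 4.7 + 0.9 * (20.3 - 4.7)
M90 = 4.7 + 0.9 * 15.6
M90 = 18.74 dN.m

18.74 dN.m


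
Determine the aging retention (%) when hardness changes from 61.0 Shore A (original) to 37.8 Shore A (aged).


Retention = aged / original * 100
= 37.8 / 61.0 * 100
= 62.0%

62.0%


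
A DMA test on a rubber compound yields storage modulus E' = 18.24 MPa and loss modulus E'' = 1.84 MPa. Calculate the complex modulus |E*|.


|E*| = sqrt(E'^2 + E''^2)
= sqrt(18.24^2 + 1.84^2)
= sqrt(332.6976 + 3.3856)
= 18.333 MPa

18.333 MPa


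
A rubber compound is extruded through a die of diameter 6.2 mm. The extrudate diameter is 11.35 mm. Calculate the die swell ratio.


Die swell ratio = D_extrudate / D_die
= 11.35 / 6.2
= 1.831

Die swell = 1.831


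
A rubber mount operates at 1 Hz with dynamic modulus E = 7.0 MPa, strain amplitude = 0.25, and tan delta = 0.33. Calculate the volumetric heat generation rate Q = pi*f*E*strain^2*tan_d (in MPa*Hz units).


Q = pi * f * E * strain^2 * tan_d
= pi * 1 * 7.0 * 0.25^2 * 0.33
= pi * 1 * 7.0 * 0.0625 * 0.33
= 0.4536

Q = 0.4536


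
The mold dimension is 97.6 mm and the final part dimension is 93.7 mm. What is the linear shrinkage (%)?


Shrinkage = (mold - part) / mold * 100
= (97.6 - 93.7) / 97.6 * 100
= 3.9 / 97.6 * 100
= 4.0%

4.0%


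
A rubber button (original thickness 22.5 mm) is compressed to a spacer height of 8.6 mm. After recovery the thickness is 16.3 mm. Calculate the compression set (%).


CS = (t0 - recovered) / (t0 - ts) * 100
= (22.5 - 16.3) / (22.5 - 8.6) * 100
= 6.2 / 13.9 * 100
= 44.6%

44.6%


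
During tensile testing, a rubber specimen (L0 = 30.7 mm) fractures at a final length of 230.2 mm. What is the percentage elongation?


Elongation = (Lf - L0) / L0 * 100
= (230.2 - 30.7) / 30.7 * 100
= 199.5 / 30.7 * 100
= 649.8%

649.8%


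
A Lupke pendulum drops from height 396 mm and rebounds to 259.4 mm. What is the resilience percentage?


Resilience = h_rebound / h_drop * 100
= 259.4 / 396 * 100
= 65.5%

65.5%


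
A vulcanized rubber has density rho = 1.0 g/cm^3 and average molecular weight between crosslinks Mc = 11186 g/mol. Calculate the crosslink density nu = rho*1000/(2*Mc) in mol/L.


nu = rho * 1000 / (2 * Mc)
nu = 1.0 * 1000 / (2 * 11186)
nu = 1000.0 / 22372
nu = 0.0447 mol/L

0.0447 mol/L


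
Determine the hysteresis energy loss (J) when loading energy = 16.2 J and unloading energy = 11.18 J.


Hysteresis loss = loading - unloading
= 16.2 - 11.18
= 5.02 J

5.02 J


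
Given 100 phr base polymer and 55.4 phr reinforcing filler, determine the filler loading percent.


Filler % = filler / (rubber + filler) * 100
= 55.4 / (100 + 55.4) * 100
= 55.4 / 155.4 * 100
= 35.65%

35.65%


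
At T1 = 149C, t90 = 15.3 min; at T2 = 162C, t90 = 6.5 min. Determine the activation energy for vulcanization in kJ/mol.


T1 = 422.15 K, T2 = 435.15 K
1/T1 - 1/T2 = 7.0768e-05
ln(t1/t2) = ln(15.3/6.5) = 0.8561
Ea = 8.314 * 0.8561 / 7.0768e-05 = 100570.8015 J/mol
Ea = 100.57 kJ/mol

100.57 kJ/mol


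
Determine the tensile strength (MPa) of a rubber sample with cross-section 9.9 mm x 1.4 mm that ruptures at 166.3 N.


Area = width * thickness = 9.9 * 1.4 = 13.86 mm^2
TS = force / area = 166.3 / 13.86 = 12.0 MPa

12.0 MPa


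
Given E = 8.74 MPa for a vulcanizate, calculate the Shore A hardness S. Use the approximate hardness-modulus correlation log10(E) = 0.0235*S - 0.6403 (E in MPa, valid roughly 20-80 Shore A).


log10(E) = 0.0235*S - 0.6403  =>  S = (log10(E) + 0.6403) / 0.0235
log10(8.74) = 0.941511
S = (0.941511 + 0.6403) / 0.0235 = 1.581811 / 0.0235
S = 67.3

Shore A = 67.3


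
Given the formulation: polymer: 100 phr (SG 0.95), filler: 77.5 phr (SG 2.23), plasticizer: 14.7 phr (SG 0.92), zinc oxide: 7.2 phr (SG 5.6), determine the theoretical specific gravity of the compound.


Sum of weights = 199.4
Volume contributions:
  polymer: 100/0.95 = 105.2632
  filler: 77.5/2.23 = 34.7534
  plasticizer: 14.7/0.92 = 15.9783
  zinc oxide: 7.2/5.6 = 1.2857
Sum of volumes = 157.2805
SG = 199.4 / 157.2805 = 1.268

SG = 1.268


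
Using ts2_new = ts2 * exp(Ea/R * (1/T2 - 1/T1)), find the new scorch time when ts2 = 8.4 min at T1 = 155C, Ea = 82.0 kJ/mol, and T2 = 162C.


Convert temperatures: T1 = 155 + 273.15 = 428.15 K, T2 = 162 + 273.15 = 435.15 K
ts2_new = 8.4 * exp(82000 / 8.314 * (1/435.15 - 1/428.15))
1/T2 - 1/T1 = -3.7572e-05
ts2_new = 5.8 min

5.8 min


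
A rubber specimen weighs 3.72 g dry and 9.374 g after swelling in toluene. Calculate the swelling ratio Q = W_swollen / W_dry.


Q = W_swollen / W_dry
Q = 9.374 / 3.72
Q = 2.52

Q = 2.52


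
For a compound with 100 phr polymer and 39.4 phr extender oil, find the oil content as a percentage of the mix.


Oil % = oil / (100 + oil) * 100
= 39.4 / (100 + 39.4) * 100
= 39.4 / 139.4 * 100
= 28.26%

28.26%


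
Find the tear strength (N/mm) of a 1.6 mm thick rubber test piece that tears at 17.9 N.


Tear strength = force / thickness
= 17.9 / 1.6
= 11.19 N/mm

11.19 N/mm


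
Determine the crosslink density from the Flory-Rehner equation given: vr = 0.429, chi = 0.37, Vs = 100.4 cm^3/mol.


ln(1 - vr) = ln(1 - 0.429) = -0.5604
Numerator = -((-0.5604) + 0.429 + 0.37 * 0.429^2) = 0.0633
Denominator = 100.4 * (0.429^(1/3) - 0.429/2) = 54.1857
nu = 0.0633 / 54.1857 = 0.0012 mol/cm^3

0.0012 mol/cm^3


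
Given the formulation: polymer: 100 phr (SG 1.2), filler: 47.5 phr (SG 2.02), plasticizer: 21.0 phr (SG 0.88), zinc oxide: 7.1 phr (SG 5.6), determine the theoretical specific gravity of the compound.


Sum of weights = 175.6
Volume contributions:
  polymer: 100/1.2 = 83.3333
  filler: 47.5/2.02 = 23.5149
  plasticizer: 21.0/0.88 = 23.8636
  zinc oxide: 7.1/5.6 = 1.2679
Sum of volumes = 131.9797
SG = 175.6 / 131.9797 = 1.331

SG = 1.331


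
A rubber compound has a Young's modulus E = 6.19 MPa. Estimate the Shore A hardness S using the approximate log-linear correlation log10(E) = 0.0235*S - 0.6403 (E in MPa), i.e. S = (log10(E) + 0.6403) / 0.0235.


log10(E) = 0.0235*S - 0.6403  =>  S = (log10(E) + 0.6403) / 0.0235
log10(6.19) = 0.791691
S = (0.791691 + 0.6403) / 0.0235 = 1.431991 / 0.0235
S = 60.9

Shore A = 60.9


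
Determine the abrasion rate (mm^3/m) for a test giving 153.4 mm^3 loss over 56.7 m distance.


Rate = volume_loss / distance
= 153.4 / 56.7
= 2.705 mm^3/m

2.705 mm^3/m


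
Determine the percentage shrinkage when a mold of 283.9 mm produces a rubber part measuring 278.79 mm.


Shrinkage = (mold - part) / mold * 100
= (283.9 - 278.79) / 283.9 * 100
= 5.11 / 283.9 * 100
= 1.8%

1.8%


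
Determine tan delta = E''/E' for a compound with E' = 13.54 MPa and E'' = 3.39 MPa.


tan delta = E'' / E'
= 3.39 / 13.54
= 0.2504

tan delta = 0.2504


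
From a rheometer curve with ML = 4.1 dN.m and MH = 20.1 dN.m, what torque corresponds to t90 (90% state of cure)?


M90 = ML + 0.9 * (MH - ML)
M90 = 4.1 + 0.9 * (20.1 - 4.1)
M90 = 4.1 + 0.9 * 16.0
M90 = 18.5 dN.m

18.5 dN.m


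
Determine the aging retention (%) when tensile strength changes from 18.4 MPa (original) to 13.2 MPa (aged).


Retention = aged / original * 100
= 13.2 / 18.4 * 100
= 71.7%

71.7%


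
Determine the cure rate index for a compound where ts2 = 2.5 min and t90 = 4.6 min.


CRI = 100 / (t90 - ts2)
= 100 / (4.6 - 2.5)
= 100 / 2.1
= 47.62 min^-1

47.62 min^-1


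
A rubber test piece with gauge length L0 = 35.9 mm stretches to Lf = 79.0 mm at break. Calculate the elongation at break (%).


Elongation = (Lf - L0) / L0 * 100
= (79.0 - 35.9) / 35.9 * 100
= 43.1 / 35.9 * 100
= 120.1%

120.1%


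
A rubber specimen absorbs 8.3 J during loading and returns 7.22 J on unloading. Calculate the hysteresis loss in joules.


Hysteresis loss = loading - unloading
= 8.3 - 7.22
= 1.08 J

1.08 J


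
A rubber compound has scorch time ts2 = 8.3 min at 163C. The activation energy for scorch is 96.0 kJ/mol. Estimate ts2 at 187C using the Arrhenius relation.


Convert temperatures: T1 = 163 + 273.15 = 436.15 K, T2 = 187 + 273.15 = 460.15 K
ts2_new = 8.3 * exp(96000 / 8.314 * (1/460.15 - 1/436.15))
1/T2 - 1/T1 = -1.1958e-04
ts2_new = 2.09 min

2.09 min


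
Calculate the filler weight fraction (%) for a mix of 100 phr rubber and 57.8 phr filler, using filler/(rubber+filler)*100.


Filler % = filler / (rubber + filler) * 100
= 57.8 / (100 + 57.8) * 100
= 57.8 / 157.8 * 100
= 36.63%

36.63%


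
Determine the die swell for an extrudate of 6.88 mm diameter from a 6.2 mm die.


Die swell ratio = D_extrudate / D_die
= 6.88 / 6.2
= 1.11

Die swell = 1.11


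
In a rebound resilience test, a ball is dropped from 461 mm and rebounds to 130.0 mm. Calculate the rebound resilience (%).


Resilience = h_rebound / h_drop * 100
= 130.0 / 461 * 100
= 28.2%

28.2%


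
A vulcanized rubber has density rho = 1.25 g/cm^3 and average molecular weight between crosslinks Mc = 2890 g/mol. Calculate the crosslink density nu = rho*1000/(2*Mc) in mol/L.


nu = rho * 1000 / (2 * Mc)
nu = 1.25 * 1000 / (2 * 2890)
nu = 1250.0 / 5780
nu = 0.2163 mol/L

0.2163 mol/L


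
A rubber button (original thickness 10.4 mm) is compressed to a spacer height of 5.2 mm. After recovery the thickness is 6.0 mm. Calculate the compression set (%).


CS = (t0 - recovered) / (t0 - ts) * 100
= (10.4 - 6.0) / (10.4 - 5.2) * 100
= 4.4 / 5.2 * 100
= 84.6%

84.6%


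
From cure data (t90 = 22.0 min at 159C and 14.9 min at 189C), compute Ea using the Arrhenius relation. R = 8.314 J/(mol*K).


T1 = 432.15 K, T2 = 462.15 K
1/T1 - 1/T2 = 1.5021e-04
ln(t1/t2) = ln(22.0/14.9) = 0.3897
Ea = 8.314 * 0.3897 / 1.5021e-04 = 21568.2912 J/mol
Ea = 21.57 kJ/mol

21.57 kJ/mol


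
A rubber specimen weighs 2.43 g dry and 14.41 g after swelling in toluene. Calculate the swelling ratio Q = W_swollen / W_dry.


Q = W_swollen / W_dry
Q = 14.41 / 2.43
Q = 5.93

Q = 5.93


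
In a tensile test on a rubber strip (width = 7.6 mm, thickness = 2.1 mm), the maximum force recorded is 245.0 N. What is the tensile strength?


Area = width * thickness = 7.6 * 2.1 = 15.96 mm^2
TS = force / area = 245.0 / 15.96 = 15.35 MPa

15.35 MPa


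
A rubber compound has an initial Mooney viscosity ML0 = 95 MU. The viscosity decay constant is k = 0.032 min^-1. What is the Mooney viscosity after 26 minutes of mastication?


ML = ML0 * exp(-k * t)
ML = 95 * exp(-0.032 * 26)
ML = 95 * 0.4352
ML = 41.34 MU

41.34 MU


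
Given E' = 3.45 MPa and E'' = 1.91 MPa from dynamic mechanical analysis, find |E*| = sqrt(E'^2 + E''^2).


|E*| = sqrt(E'^2 + E''^2)
= sqrt(3.45^2 + 1.91^2)
= sqrt(11.9025 + 3.6481)
= 3.943 MPa

3.943 MPa


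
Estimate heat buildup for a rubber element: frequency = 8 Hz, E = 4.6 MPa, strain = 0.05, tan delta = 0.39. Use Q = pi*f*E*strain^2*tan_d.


Q = pi * f * E * strain^2 * tan_d
= pi * 8 * 4.6 * 0.05^2 * 0.39
= pi * 8 * 4.6 * 0.0025 * 0.39
= 0.1127

Q = 0.1127


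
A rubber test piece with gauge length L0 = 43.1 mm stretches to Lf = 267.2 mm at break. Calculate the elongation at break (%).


Elongation = (Lf - L0) / L0 * 100
= (267.2 - 43.1) / 43.1 * 100
= 224.1 / 43.1 * 100
= 520.0%

520.0%


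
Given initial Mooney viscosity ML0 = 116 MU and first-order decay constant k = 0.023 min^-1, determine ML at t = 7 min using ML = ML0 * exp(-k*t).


ML = ML0 * exp(-k * t)
ML = 116 * exp(-0.023 * 7)
ML = 116 * 0.8513
ML = 98.75 MU

98.75 MU


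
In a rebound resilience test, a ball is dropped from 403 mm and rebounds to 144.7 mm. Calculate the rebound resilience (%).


Resilience = h_rebound / h_drop * 100
= 144.7 / 403 * 100
= 35.9%

35.9%


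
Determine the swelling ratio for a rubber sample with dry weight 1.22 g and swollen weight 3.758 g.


Q = W_swollen / W_dry
Q = 3.758 / 1.22
Q = 3.08

Q = 3.08


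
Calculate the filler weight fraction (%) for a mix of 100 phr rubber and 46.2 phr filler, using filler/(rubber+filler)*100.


Filler % = filler / (rubber + filler) * 100
= 46.2 / (100 + 46.2) * 100
= 46.2 / 146.2 * 100
= 31.6%

31.6%


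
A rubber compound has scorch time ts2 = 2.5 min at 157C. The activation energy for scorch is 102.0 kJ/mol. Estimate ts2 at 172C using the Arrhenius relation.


Convert temperatures: T1 = 157 + 273.15 = 430.15 K, T2 = 172 + 273.15 = 445.15 K
ts2_new = 2.5 * exp(102000 / 8.314 * (1/445.15 - 1/430.15))
1/T2 - 1/T1 = -7.8337e-05
ts2_new = 0.96 min

0.96 min


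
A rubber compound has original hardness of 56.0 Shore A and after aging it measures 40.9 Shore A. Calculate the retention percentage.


Retention = aged / original * 100
= 40.9 / 56.0 * 100
= 73.0%

73.0%


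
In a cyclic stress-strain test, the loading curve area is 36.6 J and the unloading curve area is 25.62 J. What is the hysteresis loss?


Hysteresis loss = loading - unloading
= 36.6 - 25.62
= 10.98 J

10.98 J


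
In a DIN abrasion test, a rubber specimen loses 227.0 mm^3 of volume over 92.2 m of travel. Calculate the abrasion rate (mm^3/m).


Rate = volume_loss / distance
= 227.0 / 92.2
= 2.462 mm^3/m

2.462 mm^3/m


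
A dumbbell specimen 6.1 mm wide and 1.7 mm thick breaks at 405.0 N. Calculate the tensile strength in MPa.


Area = width * thickness = 6.1 * 1.7 = 10.37 mm^2
TS = force / area = 405.0 / 10.37 = 39.05 MPa

39.05 MPa


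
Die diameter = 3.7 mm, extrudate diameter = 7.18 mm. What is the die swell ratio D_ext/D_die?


Die swell ratio = D_extrudate / D_die
= 7.18 / 3.7
= 1.941

Die swell = 1.941


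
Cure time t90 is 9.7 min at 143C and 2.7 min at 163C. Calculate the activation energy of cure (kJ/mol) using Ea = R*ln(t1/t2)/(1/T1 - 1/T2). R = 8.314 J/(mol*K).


T1 = 416.15 K, T2 = 436.15 K
1/T1 - 1/T2 = 1.1019e-04
ln(t1/t2) = ln(9.7/2.7) = 1.2789
Ea = 8.314 * 1.2789 / 1.1019e-04 = 96492.5084 J/mol
Ea = 96.49 kJ/mol

96.49 kJ/mol


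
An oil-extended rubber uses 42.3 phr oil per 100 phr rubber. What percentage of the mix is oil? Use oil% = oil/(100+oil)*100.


Oil % = oil / (100 + oil) * 100
= 42.3 / (100 + 42.3) * 100
= 42.3 / 142.3 * 100
= 29.73%

29.73%


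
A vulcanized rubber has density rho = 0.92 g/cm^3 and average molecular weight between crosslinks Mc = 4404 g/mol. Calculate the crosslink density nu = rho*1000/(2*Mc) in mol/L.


nu = rho * 1000 / (2 * Mc)
nu = 0.92 * 1000 / (2 * 4404)
nu = 920.0 / 8808
nu = 0.1045 mol/L

0.1045 mol/L


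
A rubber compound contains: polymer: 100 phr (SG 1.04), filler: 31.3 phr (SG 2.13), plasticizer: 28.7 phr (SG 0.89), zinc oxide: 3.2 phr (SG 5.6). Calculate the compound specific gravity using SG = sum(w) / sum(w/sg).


Sum of weights = 163.2
Volume contributions:
  polymer: 100/1.04 = 96.1538
  filler: 31.3/2.13 = 14.6948
  plasticizer: 28.7/0.89 = 32.2472
  zinc oxide: 3.2/5.6 = 0.5714
Sum of volumes = 143.6673
SG = 163.2 / 143.6673 = 1.136

SG = 1.136


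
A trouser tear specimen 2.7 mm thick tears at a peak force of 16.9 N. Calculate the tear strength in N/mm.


Tear strength = force / thickness
= 16.9 / 2.7
= 6.26 N/mm

6.26 N/mm


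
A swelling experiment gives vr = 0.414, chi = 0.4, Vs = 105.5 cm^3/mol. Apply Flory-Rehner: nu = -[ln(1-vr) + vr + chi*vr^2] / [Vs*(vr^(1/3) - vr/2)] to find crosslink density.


ln(1 - vr) = ln(1 - 0.414) = -0.5344
Numerator = -((-0.5344) + 0.414 + 0.4 * 0.414^2) = 0.0519
Denominator = 105.5 * (0.414^(1/3) - 0.414/2) = 56.7911
nu = 0.0519 / 56.7911 = 9.1347e-04 mol/cm^3

9.1347e-04 mol/cm^3


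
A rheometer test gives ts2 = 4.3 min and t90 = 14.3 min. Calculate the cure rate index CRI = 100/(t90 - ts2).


CRI = 100 / (t90 - ts2)
= 100 / (14.3 - 4.3)
= 100 / 10.0
= 10.0 min^-1

10.0 min^-1


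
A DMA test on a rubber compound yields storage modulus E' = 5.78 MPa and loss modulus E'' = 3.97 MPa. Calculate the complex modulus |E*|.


|E*| = sqrt(E'^2 + E''^2)
= sqrt(5.78^2 + 3.97^2)
= sqrt(33.4084 + 15.7609)
= 7.012 MPa

7.012 MPa


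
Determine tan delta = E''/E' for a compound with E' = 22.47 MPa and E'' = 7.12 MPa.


tan delta = E'' / E'
= 7.12 / 22.47
= 0.3169

tan delta = 0.3169


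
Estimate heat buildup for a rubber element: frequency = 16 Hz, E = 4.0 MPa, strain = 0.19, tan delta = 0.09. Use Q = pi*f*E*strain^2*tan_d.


Q = pi * f * E * strain^2 * tan_d
= pi * 16 * 4.0 * 0.19^2 * 0.09
= pi * 16 * 4.0 * 0.0361 * 0.09
= 0.6533

Q = 0.6533


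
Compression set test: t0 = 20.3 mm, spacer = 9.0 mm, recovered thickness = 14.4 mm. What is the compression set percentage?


CS = (t0 - recovered) / (t0 - ts) * 100
= (20.3 - 14.4) / (20.3 - 9.0) * 100
= 5.9 / 11.3 * 100
= 52.2%

52.2%


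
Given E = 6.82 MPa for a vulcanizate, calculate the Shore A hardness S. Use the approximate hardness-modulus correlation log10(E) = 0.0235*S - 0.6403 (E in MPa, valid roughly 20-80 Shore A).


log10(E) = 0.0235*S - 0.6403  =>  S = (log10(E) + 0.6403) / 0.0235
log10(6.82) = 0.833784
S = (0.833784 + 0.6403) / 0.0235 = 1.474084 / 0.0235
S = 62.7

Shore A = 62.7


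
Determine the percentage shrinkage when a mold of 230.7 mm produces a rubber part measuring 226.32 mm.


Shrinkage = (mold - part) / mold * 100
= (230.7 - 226.32) / 230.7 * 100
= 4.38 / 230.7 * 100
= 1.9%

1.9%


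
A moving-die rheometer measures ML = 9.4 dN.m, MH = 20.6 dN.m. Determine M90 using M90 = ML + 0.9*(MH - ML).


M90 = ML + 0.9 * (MH - ML)
M90 = 9.4 + 0.9 * (20.6 - 9.4)
M90 = 9.4 + 0.9 * 11.2
M90 = 19.48 dN.m

19.48 dN.m


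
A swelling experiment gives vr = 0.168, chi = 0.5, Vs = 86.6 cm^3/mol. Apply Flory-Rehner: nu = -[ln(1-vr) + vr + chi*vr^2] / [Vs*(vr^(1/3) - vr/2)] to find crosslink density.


ln(1 - vr) = ln(1 - 0.168) = -0.1839
Numerator = -((-0.1839) + 0.168 + 0.5 * 0.168^2) = 0.0018
Denominator = 86.6 * (0.168^(1/3) - 0.168/2) = 40.5102
nu = 0.0018 / 40.5102 = 4.4701e-05 mol/cm^3

4.4701e-05 mol/cm^3


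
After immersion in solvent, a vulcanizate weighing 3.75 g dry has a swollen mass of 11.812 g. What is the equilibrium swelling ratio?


Q = W_swollen / W_dry
Q = 11.812 / 3.75
Q = 3.15

Q = 3.15


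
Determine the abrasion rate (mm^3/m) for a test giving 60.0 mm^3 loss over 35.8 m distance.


Rate = volume_loss / distance
= 60.0 / 35.8
= 1.676 mm^3/m

1.676 mm^3/m


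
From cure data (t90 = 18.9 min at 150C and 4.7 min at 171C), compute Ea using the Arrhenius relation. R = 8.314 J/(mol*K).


T1 = 423.15 K, T2 = 444.15 K
1/T1 - 1/T2 = 1.1174e-04
ln(t1/t2) = ln(18.9/4.7) = 1.3916
Ea = 8.314 * 1.3916 / 1.1174e-04 = 103544.9622 J/mol
Ea = 103.54 kJ/mol

103.54 kJ/mol


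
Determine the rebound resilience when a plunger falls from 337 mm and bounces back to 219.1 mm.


Resilience = h_rebound / h_drop * 100
= 219.1 / 337 * 100
= 65.0%

65.0%


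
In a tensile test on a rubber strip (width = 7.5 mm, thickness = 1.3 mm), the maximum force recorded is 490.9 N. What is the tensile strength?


Area = width * thickness = 7.5 * 1.3 = 9.75 mm^2
TS = force / area = 490.9 / 9.75 = 50.35 MPa

50.35 MPa


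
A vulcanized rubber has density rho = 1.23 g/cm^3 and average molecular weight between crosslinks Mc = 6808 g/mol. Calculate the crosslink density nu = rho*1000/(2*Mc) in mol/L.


nu = rho * 1000 / (2 * Mc)
nu = 1.23 * 1000 / (2 * 6808)
nu = 1230.0 / 13616
nu = 0.0903 mol/L

0.0903 mol/L


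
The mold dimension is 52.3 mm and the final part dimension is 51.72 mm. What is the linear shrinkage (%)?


Shrinkage = (mold - part) / mold * 100
= (52.3 - 51.72) / 52.3 * 100
= 0.58 / 52.3 * 100
= 1.11%

1.11%


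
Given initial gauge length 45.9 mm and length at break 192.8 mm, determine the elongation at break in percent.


Elongation = (Lf - L0) / L0 * 100
= (192.8 - 45.9) / 45.9 * 100
= 146.9 / 45.9 * 100
= 320.0%

320.0%


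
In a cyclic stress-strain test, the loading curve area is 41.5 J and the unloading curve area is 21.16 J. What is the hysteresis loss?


Hysteresis loss = loading - unloading
= 41.5 - 21.16
= 20.34 J

20.34 J


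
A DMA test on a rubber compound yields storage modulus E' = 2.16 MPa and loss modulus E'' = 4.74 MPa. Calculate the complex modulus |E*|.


|E*| = sqrt(E'^2 + E''^2)
= sqrt(2.16^2 + 4.74^2)
= sqrt(4.6656 + 22.4676)
= 5.209 MPa

5.209 MPa


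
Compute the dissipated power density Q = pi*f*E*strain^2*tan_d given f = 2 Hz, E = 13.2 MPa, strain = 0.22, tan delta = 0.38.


Q = pi * f * E * strain^2 * tan_d
= pi * 2 * 13.2 * 0.22^2 * 0.38
= pi * 2 * 13.2 * 0.0484 * 0.38
= 1.5254

Q = 1.5254


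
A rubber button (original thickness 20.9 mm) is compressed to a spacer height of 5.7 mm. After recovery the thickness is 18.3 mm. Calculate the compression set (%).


CS = (t0 - recovered) / (t0 - ts) * 100
= (20.9 - 18.3) / (20.9 - 5.7) * 100
= 2.6 / 15.2 * 100
= 17.1%

17.1%


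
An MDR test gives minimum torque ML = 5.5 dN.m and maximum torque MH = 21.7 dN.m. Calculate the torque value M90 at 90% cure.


M90 = ML + 0.9 * (MH - ML)
M90 = 5.5 + 0.9 * (21.7 - 5.5)
M90 = 5.5 + 0.9 * 16.2
M90 = 20.08 dN.m

20.08 dN.m


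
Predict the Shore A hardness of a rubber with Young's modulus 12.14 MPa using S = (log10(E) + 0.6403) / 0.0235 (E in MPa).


log10(E) = 0.0235*S - 0.6403  =>  S = (log10(E) + 0.6403) / 0.0235
log10(12.14) = 1.084219
S = (1.084219 + 0.6403) / 0.0235 = 1.724519 / 0.0235
S = 73.4

Shore A = 73.4


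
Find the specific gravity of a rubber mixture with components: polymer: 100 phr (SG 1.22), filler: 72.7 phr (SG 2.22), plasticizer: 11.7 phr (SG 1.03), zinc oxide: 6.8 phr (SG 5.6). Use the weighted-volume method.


Sum of weights = 191.2
Volume contributions:
  polymer: 100/1.22 = 81.9672
  filler: 72.7/2.22 = 32.7477
  plasticizer: 11.7/1.03 = 11.3592
  zinc oxide: 6.8/5.6 = 1.2143
Sum of volumes = 127.2885
SG = 191.2 / 127.2885 = 1.502

SG = 1.502


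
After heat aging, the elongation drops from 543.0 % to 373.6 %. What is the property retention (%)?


Retention = aged / original * 100
= 373.6 / 543.0 * 100
= 68.8%

68.8%


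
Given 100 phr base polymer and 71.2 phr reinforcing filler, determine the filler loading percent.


Filler % = filler / (rubber + filler) * 100
= 71.2 / (100 + 71.2) * 100
= 71.2 / 171.2 * 100
= 41.59%

41.59%


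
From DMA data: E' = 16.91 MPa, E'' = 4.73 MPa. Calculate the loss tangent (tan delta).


tan delta = E'' / E'
= 4.73 / 16.91
= 0.2797

tan delta = 0.2797


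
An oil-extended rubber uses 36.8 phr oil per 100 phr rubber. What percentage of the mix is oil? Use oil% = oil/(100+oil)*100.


Oil % = oil / (100 + oil) * 100
= 36.8 / (100 + 36.8) * 100
= 36.8 / 136.8 * 100
= 26.9%

26.9%


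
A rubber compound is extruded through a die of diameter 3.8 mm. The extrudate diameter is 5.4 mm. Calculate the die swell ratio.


Die swell ratio = D_extrudate / D_die
= 5.4 / 3.8
= 1.421

Die swell = 1.421


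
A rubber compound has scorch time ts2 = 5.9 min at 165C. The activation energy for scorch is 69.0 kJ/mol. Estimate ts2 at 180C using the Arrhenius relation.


Convert temperatures: T1 = 165 + 273.15 = 438.15 K, T2 = 180 + 273.15 = 453.15 K
ts2_new = 5.9 * exp(69000 / 8.314 * (1/453.15 - 1/438.15))
1/T2 - 1/T1 = -7.5549e-05
ts2_new = 3.15 min

3.15 min
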